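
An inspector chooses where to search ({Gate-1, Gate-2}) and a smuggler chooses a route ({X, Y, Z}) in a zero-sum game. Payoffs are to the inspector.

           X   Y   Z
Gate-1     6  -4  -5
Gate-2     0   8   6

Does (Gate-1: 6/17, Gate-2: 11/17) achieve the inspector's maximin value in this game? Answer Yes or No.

Against X this mix gives (6/17)·6 + (11/17)·0 = 36/17.
Against Y this mix gives (6/17)·(-4) + (11/17)·8 = 64/17.
Against Z this mix gives (6/17)·(-5) + (11/17)·6 = 36/17.
All of the smuggler's active replies (X, Z) yield 36/17, and no column does worse for the inspector. The mix makes the smuggler indifferent and guarantees 36/17, so it is optimal.

Yes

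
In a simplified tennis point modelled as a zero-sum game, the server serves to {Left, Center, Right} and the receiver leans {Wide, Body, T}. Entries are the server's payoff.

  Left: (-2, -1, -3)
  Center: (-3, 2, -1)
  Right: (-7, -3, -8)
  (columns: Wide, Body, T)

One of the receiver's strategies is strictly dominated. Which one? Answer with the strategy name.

Wide holds the server's payoff strictly below Body in every row: -2 < -1, -3 < 2, -7 < -3.
So Body is strictly dominated for the receiver.

Body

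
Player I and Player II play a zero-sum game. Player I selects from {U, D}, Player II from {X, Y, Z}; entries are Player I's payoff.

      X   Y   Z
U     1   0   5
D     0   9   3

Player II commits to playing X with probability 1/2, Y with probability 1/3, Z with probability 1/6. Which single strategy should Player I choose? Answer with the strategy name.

Expected payoff of U: (1/2)·1 + (1/3)·0 + (1/6)·5 = 4/3.
Expected payoff of D: (1/2)·0 + (1/3)·9 + (1/6)·3 = 7/2.
The largest is 7/2, so Player I's best response is D.

D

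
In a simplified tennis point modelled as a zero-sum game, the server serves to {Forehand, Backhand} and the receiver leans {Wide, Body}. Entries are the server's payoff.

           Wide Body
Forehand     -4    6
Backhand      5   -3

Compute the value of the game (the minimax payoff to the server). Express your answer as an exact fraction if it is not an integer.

1

Row minima: Forehand → -4, Backhand → -3; maximin = -3.
Column maxima: Wide → 5, Body → 6; minimax = 5.
-3 ≠ 5, so there is no saddle point; optimal play is mixed.
Let the server play Forehand with probability p. Expected payoff against Wide: (-4)p + 5(1−p) = −9p + 5; against Body: 6p + (-3)(1−p) = 9p − 3.
Setting these equal: −9p + 5 = 9p − 3 ⇒ −18p = -8 ⇒ p = 4/9, and the value is (-9)·(4/9) + 5 = 1.
For the receiver: with q = P(Wide), equating Forehand's and Backhand's payoffs gives −10q + 6 = 8q − 3 ⇒ q = 1/2.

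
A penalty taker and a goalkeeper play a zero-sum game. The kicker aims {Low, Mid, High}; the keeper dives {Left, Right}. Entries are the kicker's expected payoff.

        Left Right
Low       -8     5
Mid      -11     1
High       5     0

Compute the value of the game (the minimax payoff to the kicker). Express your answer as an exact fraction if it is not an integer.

25/18

Row minima: Low → -8, Mid → -11, High → 0; maximin = 0.
Column maxima: Left → 5, Right → 5; minimax = 5.
0 ≠ 5, so there is no saddle point; optimal play is mixed.
Mid is strictly dominated by Low, so the kicker never plays it.
On the remaining 2×2 (Low, High vs Left, Right):
Let the kicker play Low with probability p. Expected payoff against Left: (-8)p + 5(1−p) = −13p + 5; against Right: 5p + 0(1−p) = 5p.
Setting these equal: −13p + 5 = 5p ⇒ −18p = -5 ⇒ p = 5/18, and the value is (-13)·(5/18) + 5 = 25/18.
For the keeper: with q = P(Left), equating Low's and High's payoffs gives −13q + 5 = 5q ⇒ q = 5/18.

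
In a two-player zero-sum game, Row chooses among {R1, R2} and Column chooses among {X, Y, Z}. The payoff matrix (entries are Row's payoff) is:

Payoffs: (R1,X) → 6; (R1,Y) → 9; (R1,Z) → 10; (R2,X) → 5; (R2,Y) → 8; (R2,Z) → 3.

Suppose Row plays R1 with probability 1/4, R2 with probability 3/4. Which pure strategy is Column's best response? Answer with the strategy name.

If Column plays X, Row's expected payoff is (1/4)·6 + (3/4)·5 = 21/4.
If Column plays Y, Row's expected payoff is (1/4)·9 + (3/4)·8 = 33/4.
If Column plays Z, Row's expected payoff is (1/4)·10 + (3/4)·3 = 19/4.
Column minimizes Row's payoff; the smallest is 19/4, so the best response is Z.

Z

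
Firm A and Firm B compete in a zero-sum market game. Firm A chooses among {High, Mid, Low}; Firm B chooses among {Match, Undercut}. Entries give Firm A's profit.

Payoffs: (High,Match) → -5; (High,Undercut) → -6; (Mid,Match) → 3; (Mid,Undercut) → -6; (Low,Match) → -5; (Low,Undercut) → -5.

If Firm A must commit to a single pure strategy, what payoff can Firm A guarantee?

Row minima: High → -6, Mid → -6, Low → -5.
The best of these is -5.

-5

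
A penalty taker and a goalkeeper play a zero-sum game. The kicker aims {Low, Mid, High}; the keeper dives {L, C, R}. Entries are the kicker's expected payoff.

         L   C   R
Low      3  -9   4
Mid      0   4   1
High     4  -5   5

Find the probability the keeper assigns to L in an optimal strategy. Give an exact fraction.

Row minima: Low → -9, Mid → 0, High → -5; maximin = 0.
Column maxima: L → 4, C → 4, R → 5; minimax = 4.
0 ≠ 4, so there is no saddle point; optimal play is mixed.
Low is strictly dominated by High, so the kicker never plays it.
R is strictly dominated by L (it gives the kicker strictly more in every row), so the keeper never plays it.
On the remaining 2×2 (Mid, High vs L, C):
Let the kicker play Mid with probability p. Expected payoff against L: 0p + 4(1−p) = −4p + 4; against C: 4p + (-5)(1−p) = 9p − 5.
Setting these equal: −4p + 4 = 9p − 5 ⇒ −13p = -9 ⇒ p = 9/13, and the value is (-4)·(9/13) + 4 = 16/13.
For the keeper: with q = P(L), equating Mid's and High's payoffs gives −4q + 4 = 9q − 5 ⇒ q = 9/13.

9/13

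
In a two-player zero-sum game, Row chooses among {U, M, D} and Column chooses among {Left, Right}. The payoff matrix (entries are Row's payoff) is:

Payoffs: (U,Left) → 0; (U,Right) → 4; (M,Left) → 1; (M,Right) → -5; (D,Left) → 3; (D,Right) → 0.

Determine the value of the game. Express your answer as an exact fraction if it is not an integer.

Row minima: U → 0, M → -5, D → 0; maximin = 0.
Column maxima: Left → 3, Right → 4; minimax = 3.
0 ≠ 3, so there is no saddle point; optimal play is mixed.
M is strictly dominated by D, so Row never plays it.
On the remaining 2×2 (U, D vs Left, Right):
Let Row play U with probability p. Expected payoff against Left: 0p + 3(1−p) = −3p + 3; against Right: 4p + 0(1−p) = 4p.
Setting these equal: −3p + 3 = 4p ⇒ −7p = -3 ⇒ p = 3/7, and the value is (-3)·(3/7) + 3 = 12/7.
For Column: with q = P(Left), equating U's and D's payoffs gives −4q + 4 = 3q ⇒ q = 4/7.

12/7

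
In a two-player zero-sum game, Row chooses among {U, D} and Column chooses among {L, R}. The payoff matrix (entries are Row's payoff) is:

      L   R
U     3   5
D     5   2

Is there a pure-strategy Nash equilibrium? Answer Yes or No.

No

Row minima: U → 3, D → 2; maximin = 3.
Column maxima: L → 5, R → 5; minimax = 5.
3 ≠ 5, so no pure-strategy equilibrium exists.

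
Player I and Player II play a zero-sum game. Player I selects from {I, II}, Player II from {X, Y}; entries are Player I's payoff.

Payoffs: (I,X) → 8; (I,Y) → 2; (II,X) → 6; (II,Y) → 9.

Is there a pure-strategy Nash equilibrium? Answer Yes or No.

Row minima: I → 2, II → 6; maximin = 6.
Column maxima: X → 8, Y → 9; minimax = 8.
6 ≠ 8, so no pure-strategy equilibrium exists.

No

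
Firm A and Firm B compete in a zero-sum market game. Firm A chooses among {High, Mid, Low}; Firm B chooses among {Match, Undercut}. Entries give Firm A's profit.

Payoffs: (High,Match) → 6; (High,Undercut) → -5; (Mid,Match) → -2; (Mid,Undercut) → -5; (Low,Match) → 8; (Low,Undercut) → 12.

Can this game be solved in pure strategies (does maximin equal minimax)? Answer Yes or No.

Yes

Row minima: High → -5, Mid → -5, Low → 8; maximin = 8.
Column maxima: Match → 8, Undercut → 12; minimax = 8.
maximin = minimax = 8, so a saddle point exists.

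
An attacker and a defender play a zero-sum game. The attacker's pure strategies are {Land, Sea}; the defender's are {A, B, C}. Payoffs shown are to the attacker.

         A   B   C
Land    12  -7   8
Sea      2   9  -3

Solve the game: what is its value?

17/9

Row minima: Land → -7, Sea → -3; maximin = -3.
Column maxima: A → 12, B → 9, C → 8; minimax = 8.
-3 ≠ 8, so there is no saddle point; optimal play is mixed.
A is strictly dominated by C (it gives the attacker strictly more in every row), so the defender never plays it.
On the remaining 2×2 (Land, Sea vs B, C):
Let the attacker play Land with probability p. Expected payoff against B: (-7)p + 9(1−p) = −16p + 9; against C: 8p + (-3)(1−p) = 11p − 3.
Setting these equal: −16p + 9 = 11p − 3 ⇒ −27p = -12 ⇒ p = 4/9, and the value is (-16)·(4/9) + 9 = 17/9.
For the defender: with q = P(B), equating Land's and Sea's payoffs gives −15q + 8 = 12q − 3 ⇒ q = 11/27.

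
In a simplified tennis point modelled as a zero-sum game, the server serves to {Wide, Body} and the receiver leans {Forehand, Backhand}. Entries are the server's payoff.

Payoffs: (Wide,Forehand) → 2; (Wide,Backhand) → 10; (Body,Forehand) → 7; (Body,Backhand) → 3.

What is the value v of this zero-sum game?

16/3

Row minima: Wide → 2, Body → 3; maximin = 3.
Column maxima: Forehand → 7, Backhand → 10; minimax = 7.
3 ≠ 7, so there is no saddle point; optimal play is mixed.
Let the server play Wide with probability p. Expected payoff against Forehand: 2p + 7(1−p) = −5p + 7; against Backhand: 10p + 3(1−p) = 7p + 3.
Setting these equal: −5p + 7 = 7p + 3 ⇒ −12p = -4 ⇒ p = 1/3, and the value is (-5)·(1/3) + 7 = 16/3.
For the receiver: with q = P(Forehand), equating Wide's and Body's payoffs gives −8q + 10 = 4q + 3 ⇒ q = 7/12.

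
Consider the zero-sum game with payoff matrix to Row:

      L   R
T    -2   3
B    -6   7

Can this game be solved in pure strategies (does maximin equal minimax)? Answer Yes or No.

Yes

Row minima: T → -2, B → -6; maximin = -2.
Column maxima: L → -2, R → 7; minimax = -2.
maximin = minimax = -2, so a saddle point exists.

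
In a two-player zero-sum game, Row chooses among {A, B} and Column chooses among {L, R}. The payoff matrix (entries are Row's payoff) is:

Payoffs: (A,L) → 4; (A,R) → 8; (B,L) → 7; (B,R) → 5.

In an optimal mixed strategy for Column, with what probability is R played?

Row minima: A → 4, B → 5; maximin = 5.
Column maxima: L → 7, R → 8; minimax = 7.
5 ≠ 7, so there is no saddle point; optimal play is mixed.
Let Row play A with probability p. Expected payoff against L: 4p + 7(1−p) = −3p + 7; against R: 8p + 5(1−p) = 3p + 5.
Setting these equal: −3p + 7 = 3p + 5 ⇒ −6p = -2 ⇒ p = 1/3, and the value is (-3)·(1/3) + 7 = 6.
For Column: with q = P(L), equating A's and B's payoffs gives −4q + 8 = 2q + 5 ⇒ q = 1/2.

1/2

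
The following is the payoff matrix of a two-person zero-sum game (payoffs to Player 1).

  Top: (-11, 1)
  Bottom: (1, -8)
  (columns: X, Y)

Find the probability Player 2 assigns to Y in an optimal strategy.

4/7

Row minima: Top → -11, Bottom → -8; maximin = -8.
Column maxima: X → 1, Y → 1; minimax = 1.
-8 ≠ 1, so there is no saddle point; optimal play is mixed.
Let Player 1 play Top with probability p. Expected payoff against X: (-11)p + 1(1−p) = −12p + 1; against Y: 1p + (-8)(1−p) = 9p − 8.
Setting these equal: −12p + 1 = 9p − 8 ⇒ −21p = -9 ⇒ p = 3/7, and the value is (-12)·(3/7) + 1 = -29/7.
For Player 2: with q = P(X), equating Top's and Bottom's payoffs gives −12q + 1 = 9q − 8 ⇒ q = 3/7.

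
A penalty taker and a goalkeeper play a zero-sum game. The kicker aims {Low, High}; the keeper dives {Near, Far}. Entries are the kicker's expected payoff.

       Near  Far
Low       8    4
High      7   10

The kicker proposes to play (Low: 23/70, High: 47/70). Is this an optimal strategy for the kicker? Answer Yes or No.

No

Against Near this mix gives (23/70)·8 + (47/70)·7 = 513/70.
Against Far this mix gives (23/70)·4 + (47/70)·10 = 281/35.
The keeper will play Near, holding the kicker to 513/70. Shifting weight toward the row that does better against Near would raise this floor (the equalizing mix achieves 52/7 against both Near and Far), so the proposed strategy is not optimal.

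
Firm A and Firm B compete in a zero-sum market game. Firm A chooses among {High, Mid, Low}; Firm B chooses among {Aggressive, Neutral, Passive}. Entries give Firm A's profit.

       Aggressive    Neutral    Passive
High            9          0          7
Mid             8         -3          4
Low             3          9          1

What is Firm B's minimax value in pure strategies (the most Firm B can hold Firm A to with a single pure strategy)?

7

Column maxima: Aggressive → 9, Neutral → 9, Passive → 7.
The smallest of these is 7.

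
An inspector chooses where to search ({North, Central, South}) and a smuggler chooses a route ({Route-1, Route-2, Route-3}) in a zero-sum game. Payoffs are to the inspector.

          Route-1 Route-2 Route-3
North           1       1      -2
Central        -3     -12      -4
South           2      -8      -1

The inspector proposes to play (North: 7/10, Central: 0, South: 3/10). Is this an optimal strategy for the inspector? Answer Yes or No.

Yes

Against Route-1 this mix gives (7/10)·1 + (3/10)·2 = 13/10.
Against Route-2 this mix gives (7/10)·1 + (3/10)·(-8) = -17/10.
Against Route-3 this mix gives (7/10)·(-2) + (3/10)·(-1) = -17/10.
All of the smuggler's active replies (Route-2, Route-3) yield -17/10, and no column does worse for the inspector. The mix makes the smuggler indifferent and guarantees -17/10, so it is optimal.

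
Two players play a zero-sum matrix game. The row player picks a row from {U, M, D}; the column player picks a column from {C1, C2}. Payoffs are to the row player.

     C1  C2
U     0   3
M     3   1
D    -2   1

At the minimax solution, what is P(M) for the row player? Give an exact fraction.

Row minima: U → 0, M → 1, D → -2; maximin = 1.
Column maxima: C1 → 3, C2 → 3; minimax = 3.
1 ≠ 3, so there is no saddle point; optimal play is mixed.
D is strictly dominated by U, so the row player never plays it.
On the remaining 2×2 (U, M vs C1, C2):
Let the row player play U with probability p. Expected payoff against C1: 0p + 3(1−p) = −3p + 3; against C2: 3p + 1(1−p) = 2p + 1.
Setting these equal: −3p + 3 = 2p + 1 ⇒ −5p = -2 ⇒ p = 2/5, and the value is (-3)·(2/5) + 3 = 9/5.
For the column player: with q = P(C1), equating U's and M's payoffs gives −3q + 3 = 2q + 1 ⇒ q = 2/5.

3/5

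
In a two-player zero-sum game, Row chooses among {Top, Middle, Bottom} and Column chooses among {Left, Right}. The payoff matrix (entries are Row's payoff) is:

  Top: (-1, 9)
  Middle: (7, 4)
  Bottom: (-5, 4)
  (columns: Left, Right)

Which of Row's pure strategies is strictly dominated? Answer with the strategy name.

Bottom

Top gives a strictly higher payoff than Bottom against every column: -1 > -5, 9 > 4.
So Bottom is strictly dominated and Row never plays it.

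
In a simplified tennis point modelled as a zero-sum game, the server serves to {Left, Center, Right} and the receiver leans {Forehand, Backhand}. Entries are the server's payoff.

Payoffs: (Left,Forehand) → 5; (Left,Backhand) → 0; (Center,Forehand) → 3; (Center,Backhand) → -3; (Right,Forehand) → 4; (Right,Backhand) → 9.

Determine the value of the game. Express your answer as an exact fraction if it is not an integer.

Row minima: Left → 0, Center → -3, Right → 4; maximin = 4.
Column maxima: Forehand → 5, Backhand → 9; minimax = 5.
4 ≠ 5, so there is no saddle point; optimal play is mixed.
Center is strictly dominated by Left, so the server never plays it.
On the remaining 2×2 (Left, Right vs Forehand, Backhand):
Let the server play Left with probability p. Expected payoff against Forehand: 5p + 4(1−p) = p + 4; against Backhand: 0p + 9(1−p) = −9p + 9.
Setting these equal: p + 4 = −9p + 9 ⇒ 10p = 5 ⇒ p = 1/2, and the value is (1)·(1/2) + 4 = 9/2.
For the receiver: with q = P(Forehand), equating Left's and Right's payoffs gives 5q = −5q + 9 ⇒ q = 9/10.

9/2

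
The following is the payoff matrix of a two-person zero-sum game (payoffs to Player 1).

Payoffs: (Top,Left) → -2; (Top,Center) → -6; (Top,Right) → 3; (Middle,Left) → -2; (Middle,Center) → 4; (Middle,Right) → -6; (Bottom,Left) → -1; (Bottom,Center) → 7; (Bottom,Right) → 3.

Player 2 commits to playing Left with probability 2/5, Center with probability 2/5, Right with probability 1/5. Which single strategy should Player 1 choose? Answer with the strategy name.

Expected payoff of Top: (2/5)·(-2) + (2/5)·(-6) + (1/5)·3 = -13/5.
Expected payoff of Middle: (2/5)·(-2) + (2/5)·4 + (1/5)·(-6) = -2/5.
Expected payoff of Bottom: (2/5)·(-1) + (2/5)·7 + (1/5)·3 = 3.
The largest is 3, so Player 1's best response is Bottom.

Bottom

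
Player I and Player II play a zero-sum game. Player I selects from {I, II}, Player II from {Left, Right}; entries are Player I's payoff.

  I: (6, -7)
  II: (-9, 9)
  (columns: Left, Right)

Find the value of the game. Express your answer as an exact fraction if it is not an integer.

-9/31

Row minima: I → -7, II → -9; maximin = -7.
Column maxima: Left → 6, Right → 9; minimax = 6.
-7 ≠ 6, so there is no saddle point; optimal play is mixed.
Let Player I play I with probability p. Expected payoff against Left: 6p + (-9)(1−p) = 15p − 9; against Right: (-7)p + 9(1−p) = −16p + 9.
Setting these equal: 15p − 9 = −16p + 9 ⇒ 31p = 18 ⇒ p = 18/31, and the value is (15)·(18/31) − 9 = -9/31.
For Player II: with q = P(Left), equating I's and II's payoffs gives 13q − 7 = −18q + 9 ⇒ q = 16/31.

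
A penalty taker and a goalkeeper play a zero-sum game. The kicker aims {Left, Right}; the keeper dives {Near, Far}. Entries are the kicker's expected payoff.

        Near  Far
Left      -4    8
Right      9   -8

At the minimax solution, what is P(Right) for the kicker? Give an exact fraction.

12/29

Row minima: Left → -4, Right → -8; maximin = -4.
Column maxima: Near → 9, Far → 8; minimax = 8.
-4 ≠ 8, so there is no saddle point; optimal play is mixed.
Let the kicker play Left with probability p. Expected payoff against Near: (-4)p + 9(1−p) = −13p + 9; against Far: 8p + (-8)(1−p) = 16p − 8.
Setting these equal: −13p + 9 = 16p − 8 ⇒ −29p = -17 ⇒ p = 17/29, and the value is (-13)·(17/29) + 9 = 40/29.
For the keeper: with q = P(Near), equating Left's and Right's payoffs gives −12q + 8 = 17q − 8 ⇒ q = 16/29.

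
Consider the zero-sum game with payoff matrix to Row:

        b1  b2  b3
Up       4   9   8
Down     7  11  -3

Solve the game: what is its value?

34/7

Row minima: Up → 4, Down → -3; maximin = 4.
Column maxima: b1 → 7, b2 → 11, b3 → 8; minimax = 7.
4 ≠ 7, so there is no saddle point; optimal play is mixed.
b2 is strictly dominated by b1 (it gives Row strictly more in every row), so Column never plays it.
On the remaining 2×2 (Up, Down vs b1, b3):
Let Row play Up with probability p. Expected payoff against b1: 4p + 7(1−p) = −3p + 7; against b3: 8p + (-3)(1−p) = 11p − 3.
Setting these equal: −3p + 7 = 11p − 3 ⇒ −14p = -10 ⇒ p = 5/7, and the value is (-3)·(5/7) + 7 = 34/7.
For Column: with q = P(b1), equating Up's and Down's payoffs gives −4q + 8 = 10q − 3 ⇒ q = 11/14.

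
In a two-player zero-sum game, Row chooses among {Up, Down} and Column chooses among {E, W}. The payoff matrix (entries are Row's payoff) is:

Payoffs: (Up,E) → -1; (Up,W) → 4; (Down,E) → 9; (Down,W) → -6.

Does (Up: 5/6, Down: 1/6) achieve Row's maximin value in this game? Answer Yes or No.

Against E this mix gives (5/6)·(-1) + (1/6)·9 = 2/3.
Against W this mix gives (5/6)·4 + (1/6)·(-6) = 7/3.
Column will play E, holding Row to 2/3. Shifting weight toward the row that does better against E would raise this floor (the equalizing mix achieves 3/2 against both E and W), so the proposed strategy is not optimal.

No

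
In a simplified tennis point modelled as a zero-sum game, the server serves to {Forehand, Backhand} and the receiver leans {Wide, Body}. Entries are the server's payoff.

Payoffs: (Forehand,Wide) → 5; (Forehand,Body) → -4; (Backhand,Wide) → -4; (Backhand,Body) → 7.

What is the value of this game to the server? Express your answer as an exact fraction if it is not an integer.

Row minima: Forehand → -4, Backhand → -4; maximin = -4.
Column maxima: Wide → 5, Body → 7; minimax = 5.
-4 ≠ 5, so there is no saddle point; optimal play is mixed.
Let the server play Forehand with probability p. Expected payoff against Wide: 5p + (-4)(1−p) = 9p − 4; against Body: (-4)p + 7(1−p) = −11p + 7.
Setting these equal: 9p − 4 = −11p + 7 ⇒ 20p = 11 ⇒ p = 11/20, and the value is (9)·(11/20) − 4 = 19/20.
For the receiver: with q = P(Wide), equating Forehand's and Backhand's payoffs gives 9q − 4 = −11q + 7 ⇒ q = 11/20.

19/20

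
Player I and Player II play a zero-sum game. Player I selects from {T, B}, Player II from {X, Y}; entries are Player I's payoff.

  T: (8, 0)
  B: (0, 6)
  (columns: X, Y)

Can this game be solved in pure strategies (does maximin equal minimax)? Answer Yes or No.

Row minima: T → 0, B → 0; maximin = 0.
Column maxima: X → 8, Y → 6; minimax = 6.
0 ≠ 6, so no pure-strategy equilibrium exists.

No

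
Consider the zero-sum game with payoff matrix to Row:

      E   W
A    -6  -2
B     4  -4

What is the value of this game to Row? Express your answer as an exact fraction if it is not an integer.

-8/3

Row minima: A → -6, B → -4; maximin = -4.
Column maxima: E → 4, W → -2; minimax = -2.
-4 ≠ -2, so there is no saddle point; optimal play is mixed.
Let Row play A with probability p. Expected payoff against E: (-6)p + 4(1−p) = −10p + 4; against W: (-2)p + (-4)(1−p) = 2p − 4.
Setting these equal: −10p + 4 = 2p − 4 ⇒ −12p = -8 ⇒ p = 2/3, and the value is (-10)·(2/3) + 4 = -8/3.
For Column: with q = P(E), equating A's and B's payoffs gives −4q − 2 = 8q − 4 ⇒ q = 1/6.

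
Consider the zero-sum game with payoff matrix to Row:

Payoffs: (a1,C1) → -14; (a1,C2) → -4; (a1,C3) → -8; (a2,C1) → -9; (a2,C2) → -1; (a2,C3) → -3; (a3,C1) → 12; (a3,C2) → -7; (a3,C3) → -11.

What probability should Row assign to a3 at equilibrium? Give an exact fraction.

Row minima: a1 → -14, a2 → -9, a3 → -11; maximin = -9.
Column maxima: C1 → 12, C2 → -1, C3 → -3; minimax = -3.
-9 ≠ -3, so there is no saddle point; optimal play is mixed.
a1 is strictly dominated by a2, so Row never plays it.
C2 is strictly dominated by C3 (it gives Row strictly more in every row), so Column never plays it.
On the remaining 2×2 (a2, a3 vs C1, C3):
Let Row play a2 with probability p. Expected payoff against C1: (-9)p + 12(1−p) = −21p + 12; against C3: (-3)p + (-11)(1−p) = 8p − 11.
Setting these equal: −21p + 12 = 8p − 11 ⇒ −29p = -23 ⇒ p = 23/29, and the value is (-21)·(23/29) + 12 = -135/29.
For Column: with q = P(C1), equating a2's and a3's payoffs gives −6q − 3 = 23q − 11 ⇒ q = 8/29.

6/29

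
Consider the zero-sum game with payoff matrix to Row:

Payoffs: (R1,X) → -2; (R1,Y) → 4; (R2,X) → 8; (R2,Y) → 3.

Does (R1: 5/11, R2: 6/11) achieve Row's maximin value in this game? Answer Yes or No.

Yes

Against X this mix gives (5/11)·(-2) + (6/11)·8 = 38/11.
Against Y this mix gives (5/11)·4 + (6/11)·3 = 38/11.
All of Column's active replies (X, Y) yield 38/11, and no column does worse for Row. The mix makes Column indifferent and guarantees 38/11, so it is optimal.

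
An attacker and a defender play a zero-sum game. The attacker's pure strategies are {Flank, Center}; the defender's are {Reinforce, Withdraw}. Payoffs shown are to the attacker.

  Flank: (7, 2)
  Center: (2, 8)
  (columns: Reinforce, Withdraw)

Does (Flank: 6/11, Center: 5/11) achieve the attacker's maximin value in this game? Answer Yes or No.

Yes

Against Reinforce this mix gives (6/11)·7 + (5/11)·2 = 52/11.
Against Withdraw this mix gives (6/11)·2 + (5/11)·8 = 52/11.
All of the defender's active replies (Reinforce, Withdraw) yield 52/11, and no column does worse for the attacker. The mix makes the defender indifferent and guarantees 52/11, so it is optimal.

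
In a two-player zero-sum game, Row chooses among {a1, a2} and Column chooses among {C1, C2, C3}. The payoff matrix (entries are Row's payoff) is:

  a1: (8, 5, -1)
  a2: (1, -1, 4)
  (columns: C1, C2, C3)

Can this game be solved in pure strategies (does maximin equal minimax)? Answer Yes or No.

No

Row minima: a1 → -1, a2 → -1; maximin = -1.
Column maxima: C1 → 8, C2 → 5, C3 → 4; minimax = 4.
-1 ≠ 4, so no pure-strategy equilibrium exists.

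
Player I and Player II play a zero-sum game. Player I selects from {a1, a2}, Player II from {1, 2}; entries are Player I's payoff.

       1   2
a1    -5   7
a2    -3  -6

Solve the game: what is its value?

Row minima: a1 → -5, a2 → -6; maximin = -5.
Column maxima: 1 → -3, 2 → 7; minimax = -3.
-5 ≠ -3, so there is no saddle point; optimal play is mixed.
Let Player I play a1 with probability p. Expected payoff against 1: (-5)p + (-3)(1−p) = −2p − 3; against 2: 7p + (-6)(1−p) = 13p − 6.
Setting these equal: −2p − 3 = 13p − 6 ⇒ −15p = -3 ⇒ p = 1/5, and the value is (-2)·(1/5) − 3 = -17/5.
For Player II: with q = P(1), equating a1's and a2's payoffs gives −12q + 7 = 3q − 6 ⇒ q = 13/15.

-17/5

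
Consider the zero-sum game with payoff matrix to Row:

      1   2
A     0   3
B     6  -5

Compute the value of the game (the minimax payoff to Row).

9/7

Row minima: A → 0, B → -5; maximin = 0.
Column maxima: 1 → 6, 2 → 3; minimax = 3.
0 ≠ 3, so there is no saddle point; optimal play is mixed.
Let Row play A with probability p. Expected payoff against 1: 0p + 6(1−p) = −6p + 6; against 2: 3p + (-5)(1−p) = 8p − 5.
Setting these equal: −6p + 6 = 8p − 5 ⇒ −14p = -11 ⇒ p = 11/14, and the value is (-6)·(11/14) + 6 = 9/7.
For Column: with q = P(1), equating A's and B's payoffs gives −3q + 3 = 11q − 5 ⇒ q = 4/7.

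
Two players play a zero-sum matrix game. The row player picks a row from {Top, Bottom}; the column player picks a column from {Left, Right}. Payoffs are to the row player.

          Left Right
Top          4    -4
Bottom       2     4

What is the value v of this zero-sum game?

12/5

Row minima: Top → -4, Bottom → 2; maximin = 2.
Column maxima: Left → 4, Right → 4; minimax = 4.
2 ≠ 4, so there is no saddle point; optimal play is mixed.
Let the row player play Top with probability p. Expected payoff against Left: 4p + 2(1−p) = 2p + 2; against Right: (-4)p + 4(1−p) = −8p + 4.
Setting these equal: 2p + 2 = −8p + 4 ⇒ 10p = 2 ⇒ p = 1/5, and the value is (2)·(1/5) + 2 = 12/5.
For the column player: with q = P(Left), equating Top's and Bottom's payoffs gives 8q − 4 = −2q + 4 ⇒ q = 4/5.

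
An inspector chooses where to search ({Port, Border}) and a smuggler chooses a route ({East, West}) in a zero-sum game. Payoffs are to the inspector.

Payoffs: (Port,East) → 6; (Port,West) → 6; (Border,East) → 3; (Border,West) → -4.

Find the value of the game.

6

Row minima: Port → 6, Border → -4; maximin = 6.
Column maxima: East → 6, West → 6; minimax = 6.
Since maximin = minimax = 6, there is a saddle point and the value is 6.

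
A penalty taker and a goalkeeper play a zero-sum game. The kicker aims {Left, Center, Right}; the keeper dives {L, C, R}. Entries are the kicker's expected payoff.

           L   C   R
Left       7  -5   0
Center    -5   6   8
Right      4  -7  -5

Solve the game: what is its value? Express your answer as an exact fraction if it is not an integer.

17/23

Row minima: Left → -5, Center → -5, Right → -7; maximin = -5.
Column maxima: L → 7, C → 6, R → 8; minimax = 6.
-5 ≠ 6, so there is no saddle point; optimal play is mixed.
Right is strictly dominated by Left, so the kicker never plays it.
R is strictly dominated by C (it gives the kicker strictly more in every row), so the keeper never plays it.
On the remaining 2×2 (Left, Center vs L, C):
Let the kicker play Left with probability p. Expected payoff against L: 7p + (-5)(1−p) = 12p − 5; against C: (-5)p + 6(1−p) = −11p + 6.
Setting these equal: 12p − 5 = −11p + 6 ⇒ 23p = 11 ⇒ p = 11/23, and the value is (12)·(11/23) − 5 = 17/23.
For the keeper: with q = P(L), equating Left's and Center's payoffs gives 12q − 5 = −11q + 6 ⇒ q = 11/23.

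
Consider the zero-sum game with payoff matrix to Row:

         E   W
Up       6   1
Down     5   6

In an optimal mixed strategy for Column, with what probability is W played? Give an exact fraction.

1/6

Row minima: Up → 1, Down → 5; maximin = 5.
Column maxima: E → 6, W → 6; minimax = 6.
5 ≠ 6, so there is no saddle point; optimal play is mixed.
Let Row play Up with probability p. Expected payoff against E: 6p + 5(1−p) = p + 5; against W: 1p + 6(1−p) = −5p + 6.
Setting these equal: p + 5 = −5p + 6 ⇒ 6p = 1 ⇒ p = 1/6, and the value is (1)·(1/6) + 5 = 31/6.
For Column: with q = P(E), equating Up's and Down's payoffs gives 5q + 1 = −q + 6 ⇒ q = 5/6.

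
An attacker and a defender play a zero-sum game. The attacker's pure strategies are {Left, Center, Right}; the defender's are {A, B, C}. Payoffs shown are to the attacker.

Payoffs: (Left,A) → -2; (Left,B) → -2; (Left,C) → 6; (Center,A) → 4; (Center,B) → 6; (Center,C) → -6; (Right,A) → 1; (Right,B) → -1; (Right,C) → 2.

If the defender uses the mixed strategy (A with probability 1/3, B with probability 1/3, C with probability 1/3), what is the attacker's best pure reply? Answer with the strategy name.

Expected payoff of Left: (1/3)·(-2) + (1/3)·(-2) + (1/3)·6 = 2/3.
Expected payoff of Center: (1/3)·4 + (1/3)·6 + (1/3)·(-6) = 4/3.
Expected payoff of Right: (1/3)·1 + (1/3)·(-1) + (1/3)·2 = 2/3.
The largest is 4/3, so the attacker's best response is Center.

Center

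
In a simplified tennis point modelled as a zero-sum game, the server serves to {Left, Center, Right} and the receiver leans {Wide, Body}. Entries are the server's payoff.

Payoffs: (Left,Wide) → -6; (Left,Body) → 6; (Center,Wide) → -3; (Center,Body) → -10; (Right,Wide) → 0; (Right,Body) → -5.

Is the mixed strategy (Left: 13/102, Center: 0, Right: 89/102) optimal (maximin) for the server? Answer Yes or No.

Against Wide this mix gives (13/102)·(-6) + (89/102)·0 = -13/17.
Against Body this mix gives (13/102)·6 + (89/102)·(-5) = -367/102.
The receiver will play Body, holding the server to -367/102. Shifting weight toward the row that does better against Body would raise this floor (the equalizing mix achieves -30/17 against both Body and Wide), so the proposed strategy is not optimal.

No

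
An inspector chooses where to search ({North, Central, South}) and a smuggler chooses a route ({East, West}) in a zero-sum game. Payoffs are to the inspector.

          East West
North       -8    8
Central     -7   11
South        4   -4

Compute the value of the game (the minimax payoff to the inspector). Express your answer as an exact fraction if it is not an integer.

8/13

Row minima: North → -8, Central → -7, South → -4; maximin = -4.
Column maxima: East → 4, West → 11; minimax = 4.
-4 ≠ 4, so there is no saddle point; optimal play is mixed.
North is strictly dominated by Central, so the inspector never plays it.
On the remaining 2×2 (Central, South vs East, West):
Let the inspector play Central with probability p. Expected payoff against East: (-7)p + 4(1−p) = −11p + 4; against West: 11p + (-4)(1−p) = 15p − 4.
Setting these equal: −11p + 4 = 15p − 4 ⇒ −26p = -8 ⇒ p = 4/13, and the value is (-11)·(4/13) + 4 = 8/13.
For the smuggler: with q = P(East), equating Central's and South's payoffs gives −18q + 11 = 8q − 4 ⇒ q = 15/26.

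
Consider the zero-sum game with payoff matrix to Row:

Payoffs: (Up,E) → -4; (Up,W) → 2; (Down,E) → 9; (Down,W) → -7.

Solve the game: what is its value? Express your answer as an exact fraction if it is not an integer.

Row minima: Up → -4, Down → -7; maximin = -4.
Column maxima: E → 9, W → 2; minimax = 2.
-4 ≠ 2, so there is no saddle point; optimal play is mixed.
Let Row play Up with probability p. Expected payoff against E: (-4)p + 9(1−p) = −13p + 9; against W: 2p + (-7)(1−p) = 9p − 7.
Setting these equal: −13p + 9 = 9p − 7 ⇒ −22p = -16 ⇒ p = 8/11, and the value is (-13)·(8/11) + 9 = -5/11.
For Column: with q = P(E), equating Up's and Down's payoffs gives −6q + 2 = 16q − 7 ⇒ q = 9/22.

-5/11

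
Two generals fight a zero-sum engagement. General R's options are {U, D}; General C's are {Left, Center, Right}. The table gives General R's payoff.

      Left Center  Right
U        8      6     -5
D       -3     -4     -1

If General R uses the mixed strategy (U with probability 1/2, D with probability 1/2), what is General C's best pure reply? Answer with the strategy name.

If General C plays Left, General R's expected payoff is (1/2)·8 + (1/2)·(-3) = 5/2.
If General C plays Center, General R's expected payoff is (1/2)·6 + (1/2)·(-4) = 1.
If General C plays Right, General R's expected payoff is (1/2)·(-5) + (1/2)·(-1) = -3.
General C minimizes General R's payoff; the smallest is -3, so the best response is Right.

Right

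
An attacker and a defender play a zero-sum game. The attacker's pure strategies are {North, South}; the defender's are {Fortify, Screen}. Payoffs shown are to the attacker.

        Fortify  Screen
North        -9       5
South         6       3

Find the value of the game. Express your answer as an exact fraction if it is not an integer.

Row minima: North → -9, South → 3; maximin = 3.
Column maxima: Fortify → 6, Screen → 5; minimax = 5.
3 ≠ 5, so there is no saddle point; optimal play is mixed.
Let the attacker play North with probability p. Expected payoff against Fortify: (-9)p + 6(1−p) = −15p + 6; against Screen: 5p + 3(1−p) = 2p + 3.
Setting these equal: −15p + 6 = 2p + 3 ⇒ −17p = -3 ⇒ p = 3/17, and the value is (-15)·(3/17) + 6 = 57/17.
For the defender: with q = P(Fortify), equating North's and South's payoffs gives −14q + 5 = 3q + 3 ⇒ q = 2/17.

57/17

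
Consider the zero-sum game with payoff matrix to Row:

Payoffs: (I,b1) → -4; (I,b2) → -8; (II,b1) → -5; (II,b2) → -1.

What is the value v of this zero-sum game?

-9/2

Row minima: I → -8, II → -5; maximin = -5.
Column maxima: b1 → -4, b2 → -1; minimax = -4.
-5 ≠ -4, so there is no saddle point; optimal play is mixed.
Let Row play I with probability p. Expected payoff against b1: (-4)p + (-5)(1−p) = p − 5; against b2: (-8)p + (-1)(1−p) = −7p − 1.
Setting these equal: p − 5 = −7p − 1 ⇒ 8p = 4 ⇒ p = 1/2, and the value is (1)·(1/2) − 5 = -9/2.
For Column: with q = P(b1), equating I's and II's payoffs gives 4q − 8 = −4q − 1 ⇒ q = 7/8.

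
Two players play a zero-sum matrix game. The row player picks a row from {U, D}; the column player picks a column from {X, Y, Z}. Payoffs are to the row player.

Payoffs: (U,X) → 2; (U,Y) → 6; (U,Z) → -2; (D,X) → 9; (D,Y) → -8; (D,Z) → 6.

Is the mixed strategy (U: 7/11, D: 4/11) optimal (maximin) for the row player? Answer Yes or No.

Against X this mix gives (7/11)·2 + (4/11)·9 = 50/11.
Against Y this mix gives (7/11)·6 + (4/11)·(-8) = 10/11.
Against Z this mix gives (7/11)·(-2) + (4/11)·6 = 10/11.
All of the column player's active replies (Y, Z) yield 10/11, and no column does worse for the row player. The mix makes the column player indifferent and guarantees 10/11, so it is optimal.

Yes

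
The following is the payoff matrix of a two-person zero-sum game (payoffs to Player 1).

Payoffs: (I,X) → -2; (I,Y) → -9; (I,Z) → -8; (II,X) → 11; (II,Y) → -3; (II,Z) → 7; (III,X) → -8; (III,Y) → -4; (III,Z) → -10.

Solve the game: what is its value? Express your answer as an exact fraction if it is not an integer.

-3

Row minima: I → -9, II → -3, III → -10; maximin = -3.
Column maxima: X → 11, Y → -3, Z → 7; minimax = -3.
Since maximin = minimax = -3, there is a saddle point and the value is -3.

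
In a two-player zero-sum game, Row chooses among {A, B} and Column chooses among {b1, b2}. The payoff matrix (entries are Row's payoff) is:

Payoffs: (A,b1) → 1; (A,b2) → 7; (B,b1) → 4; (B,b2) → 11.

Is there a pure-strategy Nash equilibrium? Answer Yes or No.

Yes

Row minima: A → 1, B → 4; maximin = 4.
Column maxima: b1 → 4, b2 → 11; minimax = 4.
maximin = minimax = 4, so a saddle point exists.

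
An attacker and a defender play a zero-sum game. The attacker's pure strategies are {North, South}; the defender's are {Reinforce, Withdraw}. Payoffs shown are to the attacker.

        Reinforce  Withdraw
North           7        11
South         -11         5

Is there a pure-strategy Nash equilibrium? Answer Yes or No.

Yes

Row minima: North → 7, South → -11; maximin = 7.
Column maxima: Reinforce → 7, Withdraw → 11; minimax = 7.
maximin = minimax = 7, so a saddle point exists.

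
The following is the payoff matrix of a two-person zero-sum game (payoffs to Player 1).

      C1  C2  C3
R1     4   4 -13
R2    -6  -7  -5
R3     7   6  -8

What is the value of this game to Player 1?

Row minima: R1 → -13, R2 → -7, R3 → -8; maximin = -7.
Column maxima: C1 → 7, C2 → 6, C3 → -5; minimax = -5.
-7 ≠ -5, so there is no saddle point; optimal play is mixed.
R1 is strictly dominated by R3, so Player 1 never plays it.
With R1 eliminated, C1 is strictly dominated by C2 (it gives Player 1 strictly more in every remaining row), so Player 2 never plays it.
On the remaining 2×2 (R2, R3 vs C2, C3):
Let Player 1 play R2 with probability p. Expected payoff against C2: (-7)p + 6(1−p) = −13p + 6; against C3: (-5)p + (-8)(1−p) = 3p − 8.
Setting these equal: −13p + 6 = 3p − 8 ⇒ −16p = -14 ⇒ p = 7/8, and the value is (-13)·(7/8) + 6 = -43/8.
For Player 2: with q = P(C2), equating R2's and R3's payoffs gives −2q − 5 = 14q − 8 ⇒ q = 3/16.

-43/8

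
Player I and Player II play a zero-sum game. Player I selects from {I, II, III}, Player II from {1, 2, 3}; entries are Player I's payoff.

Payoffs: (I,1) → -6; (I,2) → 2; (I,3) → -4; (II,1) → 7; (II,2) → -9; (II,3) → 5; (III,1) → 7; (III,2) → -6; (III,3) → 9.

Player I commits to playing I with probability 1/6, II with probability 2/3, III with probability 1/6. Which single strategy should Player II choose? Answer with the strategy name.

If Player II plays 1, Player I's expected payoff is (1/6)·(-6) + (2/3)·7 + (1/6)·7 = 29/6.
If Player II plays 2, Player I's expected payoff is (1/6)·2 + (2/3)·(-9) + (1/6)·(-6) = -20/3.
If Player II plays 3, Player I's expected payoff is (1/6)·(-4) + (2/3)·5 + (1/6)·9 = 25/6.
Player II minimizes Player I's payoff; the smallest is -20/3, so the best response is 2.

2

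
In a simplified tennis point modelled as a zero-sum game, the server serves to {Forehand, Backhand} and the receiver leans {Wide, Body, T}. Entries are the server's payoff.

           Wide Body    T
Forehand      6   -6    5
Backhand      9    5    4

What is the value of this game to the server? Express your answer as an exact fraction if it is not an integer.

49/12

Row minima: Forehand → -6, Backhand → 4; maximin = 4.
Column maxima: Wide → 9, Body → 5, T → 5; minimax = 5.
4 ≠ 5, so there is no saddle point; optimal play is mixed.
Wide is strictly dominated by Body (it gives the server strictly more in every row), so the receiver never plays it.
On the remaining 2×2 (Forehand, Backhand vs Body, T):
Let the server play Forehand with probability p. Expected payoff against Body: (-6)p + 5(1−p) = −11p + 5; against T: 5p + 4(1−p) = p + 4.
Setting these equal: −11p + 5 = p + 4 ⇒ −12p = -1 ⇒ p = 1/12, and the value is (-11)·(1/12) + 5 = 49/12.
For the receiver: with q = P(Body), equating Forehand's and Backhand's payoffs gives −11q + 5 = q + 4 ⇒ q = 1/12.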